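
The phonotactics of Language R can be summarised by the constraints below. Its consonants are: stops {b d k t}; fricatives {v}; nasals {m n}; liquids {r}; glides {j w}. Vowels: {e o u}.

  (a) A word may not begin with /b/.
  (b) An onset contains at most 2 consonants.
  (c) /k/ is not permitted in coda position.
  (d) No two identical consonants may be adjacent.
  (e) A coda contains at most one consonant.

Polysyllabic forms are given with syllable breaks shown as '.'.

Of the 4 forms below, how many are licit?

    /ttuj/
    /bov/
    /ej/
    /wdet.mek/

1

/ttuj/ — violates constraint (d): adjacent identical consonants /tt/ → illicit
/bov/ — violates constraint (a): word begins with /b/ → illicit
/ej/ — σ1 onset /∅/, coda /j/ ok → licit
/wdet.mek/ — violates constraint (c): syllable 2 coda contains /k/ → illicit
Licit: /ej/ → 1.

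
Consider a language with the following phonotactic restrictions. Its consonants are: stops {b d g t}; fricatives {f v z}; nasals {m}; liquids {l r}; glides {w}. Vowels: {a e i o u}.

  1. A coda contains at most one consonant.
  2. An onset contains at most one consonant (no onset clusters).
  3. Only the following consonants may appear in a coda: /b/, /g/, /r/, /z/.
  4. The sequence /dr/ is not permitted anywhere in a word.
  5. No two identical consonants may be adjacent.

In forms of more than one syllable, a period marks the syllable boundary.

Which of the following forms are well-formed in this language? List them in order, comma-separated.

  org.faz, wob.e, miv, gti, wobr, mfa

wob.e

org.faz — violates constraint 1: syllable 1 coda /rg/ has 2 consonants (> 1) → ill-formed
wob.e — σ1 onset /w/, coda /b/ ok; σ2 onset /∅/, coda /∅/ ok → well-formed
miv — violates constraint 3: syllable 1 coda contains /v/, which is not a licensed coda consonant → ill-formed
gti — violates constraint 2: syllable 1 onset /gt/ has 2 consonants (> 1) → ill-formed
wobr — violates constraint 1: syllable 1 coda /br/ has 2 consonants (> 1) → ill-formed
mfa — violates constraint 2: syllable 1 onset /mf/ has 2 consonants (> 1) → ill-formed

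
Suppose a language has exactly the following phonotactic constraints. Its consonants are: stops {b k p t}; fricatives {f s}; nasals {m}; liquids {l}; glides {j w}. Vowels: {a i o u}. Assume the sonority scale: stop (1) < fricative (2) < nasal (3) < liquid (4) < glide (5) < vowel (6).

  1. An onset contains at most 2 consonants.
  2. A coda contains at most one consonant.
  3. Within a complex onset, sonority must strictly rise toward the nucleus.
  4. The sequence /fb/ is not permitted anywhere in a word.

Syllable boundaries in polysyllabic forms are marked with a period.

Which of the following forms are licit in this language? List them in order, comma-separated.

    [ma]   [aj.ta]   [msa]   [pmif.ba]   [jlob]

[ma], [aj.ta]

[ma] — σ1 onset /m/, coda /∅/ ok → licit
[aj.ta] — σ1 onset /∅/, coda /j/ ok; σ2 onset /t/, coda /∅/ ok → licit
[msa] — violates constraint 3: syllable 1 onset /ms/: /m/ (nasal, 3) → /s/ (fricative, 2) does not rise → illicit
[pmif.ba] — violates constraint 4: contains banned sequence /fb/ → illicit
[jlob] — violates constraint 3: syllable 1 onset /jl/: /j/ (glide, 5) → /l/ (liquid, 4) does not rise → illicit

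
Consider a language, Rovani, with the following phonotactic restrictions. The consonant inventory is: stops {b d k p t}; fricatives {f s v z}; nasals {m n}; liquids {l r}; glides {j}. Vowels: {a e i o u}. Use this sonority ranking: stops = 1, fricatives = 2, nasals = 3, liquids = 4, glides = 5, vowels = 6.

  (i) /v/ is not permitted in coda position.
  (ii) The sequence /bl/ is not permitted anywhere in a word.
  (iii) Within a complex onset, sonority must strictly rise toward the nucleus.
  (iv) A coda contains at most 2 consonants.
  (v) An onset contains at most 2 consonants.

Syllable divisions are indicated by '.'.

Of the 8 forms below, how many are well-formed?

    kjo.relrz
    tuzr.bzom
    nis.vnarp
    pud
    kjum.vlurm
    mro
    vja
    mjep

kjo.relrz — violates constraint (iv): syllable 2 coda /lrz/ has 3 consonants (> 2) → ill-formed
tuzr.bzom — σ1 onset /t/, coda /zr/ (2C) ok; σ2 onset /bz/ (1→2 rises), coda /m/ ok → well-formed
nis.vnarp — σ1 onset /n/, coda /s/ ok; σ2 onset /vn/ (2→3 rises), coda /rp/ (2C) ok → well-formed
pud — σ1 onset /p/, coda /d/ ok → well-formed
kjum.vlurm — σ1 onset /kj/ (1→5 rises), coda /m/ ok; σ2 onset /vl/ (2→4 rises), coda /rm/ (2C) ok → well-formed
mro — σ1 onset /mr/ (3→4 rises), coda /∅/ ok → well-formed
vja — σ1 onset /vj/ (2→5 rises), coda /∅/ ok → well-formed
mjep — σ1 onset /mj/ (3→5 rises), coda /p/ ok → well-formed
Well-formed: tuzr.bzom, nis.vnarp, pud, kjum.vlurm, mro, vja, mjep → 7.

7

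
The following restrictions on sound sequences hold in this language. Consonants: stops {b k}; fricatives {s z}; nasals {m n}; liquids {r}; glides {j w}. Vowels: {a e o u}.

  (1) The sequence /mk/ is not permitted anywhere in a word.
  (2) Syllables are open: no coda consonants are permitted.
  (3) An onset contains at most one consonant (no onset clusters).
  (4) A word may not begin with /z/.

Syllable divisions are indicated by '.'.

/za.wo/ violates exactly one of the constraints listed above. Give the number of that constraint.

/za.wo/: word begins with /z/.
This is a violation of constraint 4: "A word may not begin with /z/."
The remaining constraints (1, 2, 3) are satisfied.

4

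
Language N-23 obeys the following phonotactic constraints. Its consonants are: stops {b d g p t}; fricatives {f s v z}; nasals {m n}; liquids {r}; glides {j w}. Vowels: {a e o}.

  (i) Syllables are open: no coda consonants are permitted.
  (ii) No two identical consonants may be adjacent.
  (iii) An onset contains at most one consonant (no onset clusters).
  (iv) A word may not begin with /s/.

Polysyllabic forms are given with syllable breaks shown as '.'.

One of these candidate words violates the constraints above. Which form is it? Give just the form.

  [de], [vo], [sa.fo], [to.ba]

[de] — σ1 onset /d/, coda /∅/ ok → licit
[vo] — σ1 onset /v/, coda /∅/ ok → licit
[sa.fo] — violates constraint (iv): word begins with /s/ → illicit
[to.ba] — σ1 onset /t/, coda /∅/ ok; σ2 onset /b/, coda /∅/ ok → licit

[sa.fo]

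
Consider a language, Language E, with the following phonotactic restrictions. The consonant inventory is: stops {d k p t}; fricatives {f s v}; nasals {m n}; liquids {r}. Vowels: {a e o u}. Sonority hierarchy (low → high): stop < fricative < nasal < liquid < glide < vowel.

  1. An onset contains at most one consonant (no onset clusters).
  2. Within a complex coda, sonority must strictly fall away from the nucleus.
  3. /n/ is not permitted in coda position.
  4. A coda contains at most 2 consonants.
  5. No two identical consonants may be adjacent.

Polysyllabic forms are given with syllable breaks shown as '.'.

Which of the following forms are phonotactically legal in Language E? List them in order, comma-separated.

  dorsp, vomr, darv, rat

darv, rat

dorsp — violates constraint 4: syllable 1 coda /rsp/ has 3 consonants (> 2) → phonotactically illegal
vomr — violates constraint 2: syllable 1 coda /mr/: /m/ (nasal, 3) → /r/ (liquid, 4) does not fall → phonotactically illegal
darv — σ1 onset /d/, coda /rv/ (4→2 falls) ok → phonotactically legal
rat — σ1 onset /r/, coda /t/ ok → phonotactically legal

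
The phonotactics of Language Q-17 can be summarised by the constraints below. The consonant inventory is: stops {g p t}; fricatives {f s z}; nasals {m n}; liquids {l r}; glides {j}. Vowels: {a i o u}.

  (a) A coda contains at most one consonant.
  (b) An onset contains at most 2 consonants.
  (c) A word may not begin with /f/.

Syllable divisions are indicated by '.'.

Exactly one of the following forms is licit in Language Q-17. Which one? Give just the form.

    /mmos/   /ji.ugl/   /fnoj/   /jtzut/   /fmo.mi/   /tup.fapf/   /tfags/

/mmos/ — σ1 onset /mm/ (2C), coda /s/ ok → licit
/ji.ugl/ — violates constraint (a): syllable 2 coda /gl/ has 2 consonants (> 1) → illicit
/fnoj/ — violates constraint (c): word begins with /f/ → illicit
/jtzut/ — violates constraint (b): syllable 1 onset /jtz/ has 3 consonants (> 2) → illicit
/fmo.mi/ — violates constraint (c): word begins with /f/ → illicit
/tup.fapf/ — violates constraint (a): syllable 2 coda /pf/ has 2 consonants (> 1) → illicit
/tfags/ — violates constraint (a): syllable 1 coda /gs/ has 2 consonants (> 1) → illicit

/mmos/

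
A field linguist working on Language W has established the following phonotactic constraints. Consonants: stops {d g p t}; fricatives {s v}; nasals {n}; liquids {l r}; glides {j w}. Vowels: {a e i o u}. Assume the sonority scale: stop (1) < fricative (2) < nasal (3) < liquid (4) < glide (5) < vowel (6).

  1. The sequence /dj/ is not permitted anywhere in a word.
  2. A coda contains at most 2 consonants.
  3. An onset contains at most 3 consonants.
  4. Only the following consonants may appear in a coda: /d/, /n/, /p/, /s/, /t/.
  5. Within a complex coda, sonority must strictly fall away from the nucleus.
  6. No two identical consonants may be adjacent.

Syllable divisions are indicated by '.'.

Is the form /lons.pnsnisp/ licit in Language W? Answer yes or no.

/lons.pnsnisp/ — violates constraint 3: syllable 2 onset /pnsn/ has 4 consonants (> 3) → illicit

no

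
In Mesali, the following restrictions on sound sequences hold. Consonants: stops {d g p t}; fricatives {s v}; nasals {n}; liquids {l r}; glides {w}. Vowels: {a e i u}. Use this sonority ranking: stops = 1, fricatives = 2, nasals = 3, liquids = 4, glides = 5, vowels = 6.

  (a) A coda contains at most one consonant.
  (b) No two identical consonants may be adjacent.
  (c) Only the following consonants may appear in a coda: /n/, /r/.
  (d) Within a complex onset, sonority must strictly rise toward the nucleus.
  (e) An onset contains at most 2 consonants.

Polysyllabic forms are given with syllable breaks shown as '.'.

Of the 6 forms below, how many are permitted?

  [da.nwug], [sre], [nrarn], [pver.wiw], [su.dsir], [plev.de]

[da.nwug] — violates constraint (c): syllable 2 coda contains /g/, which is not a licensed coda consonant → not permitted
[sre] — σ1 onset /sr/ (2→4 rises), coda /∅/ ok → permitted
[nrarn] — violates constraint (a): syllable 1 coda /rn/ has 2 consonants (> 1) → not permitted
[pver.wiw] — violates constraint (c): syllable 2 coda contains /w/, which is not a licensed coda consonant → not permitted
[su.dsir] — σ1 onset /s/, coda /∅/ ok; σ2 onset /ds/ (1→2 rises), coda /r/ ok → permitted
[plev.de] — violates constraint (c): syllable 1 coda contains /v/, which is not a licensed coda consonant → not permitted
Permitted: [sre], [su.dsir] → 2.

2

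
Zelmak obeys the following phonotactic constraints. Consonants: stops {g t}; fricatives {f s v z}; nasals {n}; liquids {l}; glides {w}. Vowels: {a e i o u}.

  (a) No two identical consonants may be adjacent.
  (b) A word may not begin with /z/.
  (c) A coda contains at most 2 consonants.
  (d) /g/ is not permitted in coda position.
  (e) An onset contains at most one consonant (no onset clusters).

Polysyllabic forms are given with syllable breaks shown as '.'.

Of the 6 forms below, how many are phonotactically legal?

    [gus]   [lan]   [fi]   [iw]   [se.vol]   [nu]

[gus] — σ1 onset /g/, coda /s/ ok → phonotactically legal
[lan] — σ1 onset /l/, coda /n/ ok → phonotactically legal
[fi] — σ1 onset /f/, coda /∅/ ok → phonotactically legal
[iw] — σ1 onset /∅/, coda /w/ ok → phonotactically legal
[se.vol] — σ1 onset /s/, coda /∅/ ok; σ2 onset /v/, coda /l/ ok → phonotactically legal
[nu] — σ1 onset /n/, coda /∅/ ok → phonotactically legal
Phonotactically legal: [gus], [lan], [fi], [iw], [se.vol], [nu] → 6.

6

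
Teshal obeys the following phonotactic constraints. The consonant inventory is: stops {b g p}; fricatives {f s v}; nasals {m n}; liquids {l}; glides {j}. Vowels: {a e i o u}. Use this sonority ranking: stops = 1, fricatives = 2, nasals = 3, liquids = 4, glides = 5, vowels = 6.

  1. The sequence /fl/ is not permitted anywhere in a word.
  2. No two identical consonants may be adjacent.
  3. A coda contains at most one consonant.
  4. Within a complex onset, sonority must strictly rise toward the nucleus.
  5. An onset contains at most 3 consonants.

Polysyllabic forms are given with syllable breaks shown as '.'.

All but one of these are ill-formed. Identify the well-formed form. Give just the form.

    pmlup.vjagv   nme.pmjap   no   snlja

pmlup.vjagv — violates constraint 3: syllable 2 coda /gv/ has 2 consonants (> 1) → ill-formed
nme.pmjap — violates constraint 4: syllable 1 onset /nm/: /n/ (nasal, 3) → /m/ (nasal, 3) does not rise → ill-formed
no — σ1 onset /n/, coda /∅/ ok → well-formed
snlja — violates constraint 5: syllable 1 onset /snlj/ has 4 consonants (> 3) → ill-formed

no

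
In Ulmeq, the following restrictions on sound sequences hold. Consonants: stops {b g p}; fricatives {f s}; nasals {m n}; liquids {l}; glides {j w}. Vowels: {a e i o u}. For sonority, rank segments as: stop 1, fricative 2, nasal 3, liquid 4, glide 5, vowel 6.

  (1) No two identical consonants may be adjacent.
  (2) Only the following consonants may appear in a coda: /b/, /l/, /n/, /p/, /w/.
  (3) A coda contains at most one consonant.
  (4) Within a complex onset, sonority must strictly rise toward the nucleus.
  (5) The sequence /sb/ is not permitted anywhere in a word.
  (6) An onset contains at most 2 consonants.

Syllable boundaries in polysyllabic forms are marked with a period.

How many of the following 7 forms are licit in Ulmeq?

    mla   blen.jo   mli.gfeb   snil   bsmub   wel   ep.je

6

mla — σ1 onset /ml/ (3→4 rises), coda /∅/ ok → licit
blen.jo — σ1 onset /bl/ (1→4 rises), coda /n/ ok; σ2 onset /j/, coda /∅/ ok → licit
mli.gfeb — σ1 onset /ml/ (3→4 rises), coda /∅/ ok; σ2 onset /gf/ (1→2 rises), coda /b/ ok → licit
snil — σ1 onset /sn/ (2→3 rises), coda /l/ ok → licit
bsmub — violates constraint 6: syllable 1 onset /bsm/ has 3 consonants (> 2) → illicit
wel — σ1 onset /w/, coda /l/ ok → licit
ep.je — σ1 onset /∅/, coda /p/ ok; σ2 onset /j/, coda /∅/ ok → licit
Licit: mla, blen.jo, mli.gfeb, snil, wel, ep.je → 6.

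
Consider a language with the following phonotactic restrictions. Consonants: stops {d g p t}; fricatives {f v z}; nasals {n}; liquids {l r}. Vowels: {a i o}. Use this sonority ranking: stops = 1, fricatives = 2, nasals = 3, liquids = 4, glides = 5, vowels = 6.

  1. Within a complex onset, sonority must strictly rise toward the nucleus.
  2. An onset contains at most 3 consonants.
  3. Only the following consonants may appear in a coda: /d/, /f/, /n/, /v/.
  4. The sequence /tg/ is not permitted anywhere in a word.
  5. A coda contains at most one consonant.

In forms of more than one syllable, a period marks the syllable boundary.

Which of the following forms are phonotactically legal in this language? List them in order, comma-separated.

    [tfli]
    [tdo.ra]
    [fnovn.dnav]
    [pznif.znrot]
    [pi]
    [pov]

[tfli] — σ1 onset /tfl/ (1→2→4 rises), coda /∅/ ok → phonotactically legal
[tdo.ra] — violates constraint 1: syllable 1 onset /td/: /t/ (stop, 1) → /d/ (stop, 1) does not rise → phonotactically illegal
[fnovn.dnav] — violates constraint 5: syllable 1 coda /vn/ has 2 consonants (> 1) → phonotactically illegal
[pznif.znrot] — violates constraint 3: syllable 2 coda contains /t/, which is not a licensed coda consonant → phonotactically illegal
[pi] — σ1 onset /p/, coda /∅/ ok → phonotactically legal
[pov] — σ1 onset /p/, coda /v/ ok → phonotactically legal

[tfli], [pi], [pov]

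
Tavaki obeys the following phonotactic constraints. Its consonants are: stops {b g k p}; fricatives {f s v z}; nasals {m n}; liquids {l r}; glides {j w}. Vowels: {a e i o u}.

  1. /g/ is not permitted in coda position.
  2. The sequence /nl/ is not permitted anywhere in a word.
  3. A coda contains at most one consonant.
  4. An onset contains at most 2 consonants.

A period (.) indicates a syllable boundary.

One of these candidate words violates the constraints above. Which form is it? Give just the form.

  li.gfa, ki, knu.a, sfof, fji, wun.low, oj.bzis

li.gfa — σ1 onset /l/, coda /∅/ ok; σ2 onset /gf/ (2C), coda /∅/ ok → well-formed
ki — σ1 onset /k/, coda /∅/ ok → well-formed
knu.a — σ1 onset /kn/ (2C), coda /∅/ ok; σ2 onset /∅/, coda /∅/ ok → well-formed
sfof — σ1 onset /sf/ (2C), coda /f/ ok → well-formed
fji — σ1 onset /fj/ (2C), coda /∅/ ok → well-formed
wun.low — violates constraint 2: contains banned sequence /nl/ → ill-formed
oj.bzis — σ1 onset /∅/, coda /j/ ok; σ2 onset /bz/ (2C), coda /s/ ok → well-formed

wun.low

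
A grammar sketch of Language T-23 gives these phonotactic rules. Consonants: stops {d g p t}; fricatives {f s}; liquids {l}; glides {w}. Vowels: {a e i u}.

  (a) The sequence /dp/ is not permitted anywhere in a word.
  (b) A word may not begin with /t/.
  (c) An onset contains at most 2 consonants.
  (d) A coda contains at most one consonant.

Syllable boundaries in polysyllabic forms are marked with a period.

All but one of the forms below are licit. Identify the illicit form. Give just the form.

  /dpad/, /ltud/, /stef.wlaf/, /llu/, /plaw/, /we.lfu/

/dpad/ — violates constraint (a): contains banned sequence /dp/ → illicit
/ltud/ — σ1 onset /lt/ (2C), coda /d/ ok → licit
/stef.wlaf/ — σ1 onset /st/ (2C), coda /f/ ok; σ2 onset /wl/ (2C), coda /f/ ok → licit
/llu/ — σ1 onset /ll/ (2C), coda /∅/ ok → licit
/plaw/ — σ1 onset /pl/ (2C), coda /w/ ok → licit
/we.lfu/ — σ1 onset /w/, coda /∅/ ok; σ2 onset /lf/ (2C), coda /∅/ ok → licit

/dpad/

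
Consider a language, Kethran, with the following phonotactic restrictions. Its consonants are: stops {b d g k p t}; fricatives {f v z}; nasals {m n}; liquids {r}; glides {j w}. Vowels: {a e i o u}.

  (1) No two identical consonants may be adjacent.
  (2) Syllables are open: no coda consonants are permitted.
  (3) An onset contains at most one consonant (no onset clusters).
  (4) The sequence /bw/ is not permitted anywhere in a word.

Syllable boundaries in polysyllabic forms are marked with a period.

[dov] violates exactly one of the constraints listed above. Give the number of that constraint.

2

[dov]: syllable 1 coda /v/ has 1 consonant (> 0).
This is a violation of constraint 2: "Syllables are open: no coda consonants are permitted."
The remaining constraints (1, 3, 4) are satisfied.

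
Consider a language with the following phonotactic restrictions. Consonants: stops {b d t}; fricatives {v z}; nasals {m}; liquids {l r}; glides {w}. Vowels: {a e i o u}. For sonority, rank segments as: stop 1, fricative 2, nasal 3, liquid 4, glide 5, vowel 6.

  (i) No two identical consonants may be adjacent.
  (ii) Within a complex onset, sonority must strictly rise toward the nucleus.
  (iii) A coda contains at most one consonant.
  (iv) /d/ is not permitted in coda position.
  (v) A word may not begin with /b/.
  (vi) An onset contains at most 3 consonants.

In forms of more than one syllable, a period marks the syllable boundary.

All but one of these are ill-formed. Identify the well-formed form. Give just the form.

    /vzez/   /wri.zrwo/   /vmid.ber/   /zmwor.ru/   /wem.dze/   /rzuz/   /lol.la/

/wem.dze/

/vzez/ — violates constraint (ii): syllable 1 onset /vz/: /v/ (fricative, 2) → /z/ (fricative, 2) does not rise → ill-formed
/wri.zrwo/ — violates constraint (ii): syllable 1 onset /wr/: /w/ (glide, 5) → /r/ (liquid, 4) does not rise → ill-formed
/vmid.ber/ — violates constraint (iv): syllable 1 coda contains /d/ → ill-formed
/zmwor.ru/ — violates constraint (i): adjacent identical consonants /rr/ → ill-formed
/wem.dze/ — σ1 onset /w/, coda /m/ ok; σ2 onset /dz/ (1→2 rises), coda /∅/ ok → well-formed
/rzuz/ — violates constraint (ii): syllable 1 onset /rz/: /r/ (liquid, 4) → /z/ (fricative, 2) does not rise → ill-formed
/lol.la/ — violates constraint (i): adjacent identical consonants /ll/ → ill-formed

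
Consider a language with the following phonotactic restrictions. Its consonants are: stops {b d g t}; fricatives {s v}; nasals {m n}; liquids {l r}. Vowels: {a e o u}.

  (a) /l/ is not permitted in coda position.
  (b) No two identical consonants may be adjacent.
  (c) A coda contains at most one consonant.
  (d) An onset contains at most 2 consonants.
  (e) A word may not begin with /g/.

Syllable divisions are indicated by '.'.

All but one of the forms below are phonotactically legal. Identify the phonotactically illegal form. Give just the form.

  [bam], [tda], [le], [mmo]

[mmo]

[bam] — σ1 onset /b/, coda /m/ ok → phonotactically legal
[tda] — σ1 onset /td/ (2C), coda /∅/ ok → phonotactically legal
[le] — σ1 onset /l/, coda /∅/ ok → phonotactically legal
[mmo] — violates constraint (b): adjacent identical consonants /mm/ → phonotactically illegal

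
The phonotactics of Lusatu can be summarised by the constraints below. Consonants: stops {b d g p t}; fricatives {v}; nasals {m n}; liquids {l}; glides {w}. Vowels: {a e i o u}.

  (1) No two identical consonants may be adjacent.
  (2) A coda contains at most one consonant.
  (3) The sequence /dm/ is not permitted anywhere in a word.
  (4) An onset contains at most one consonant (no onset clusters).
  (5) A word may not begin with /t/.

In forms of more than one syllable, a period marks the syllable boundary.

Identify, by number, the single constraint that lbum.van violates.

4

lbum.van: syllable 1 onset /lb/ has 2 consonants (> 1).
This is a violation of constraint 4: "An onset contains at most one consonant (no onset clusters)."
The remaining constraints (1, 2, 3, 5) are satisfied.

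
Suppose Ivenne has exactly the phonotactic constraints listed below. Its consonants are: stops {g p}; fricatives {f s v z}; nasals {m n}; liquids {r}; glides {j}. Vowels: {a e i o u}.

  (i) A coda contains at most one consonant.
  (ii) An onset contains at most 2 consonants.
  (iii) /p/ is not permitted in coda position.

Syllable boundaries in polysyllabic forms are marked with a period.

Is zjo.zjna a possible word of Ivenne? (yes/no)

zjo.zjna — violates constraint (ii): syllable 2 onset /zjn/ has 3 consonants (> 2) → phonotactically illegal

no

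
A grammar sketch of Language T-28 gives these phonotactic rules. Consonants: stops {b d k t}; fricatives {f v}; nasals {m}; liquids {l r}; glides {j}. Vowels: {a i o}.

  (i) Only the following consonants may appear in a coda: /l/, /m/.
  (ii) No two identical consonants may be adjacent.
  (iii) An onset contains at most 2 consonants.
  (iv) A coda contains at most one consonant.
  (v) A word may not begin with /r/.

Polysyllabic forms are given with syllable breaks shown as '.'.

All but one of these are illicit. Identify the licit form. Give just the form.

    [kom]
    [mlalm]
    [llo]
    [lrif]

[kom] — σ1 onset /k/, coda /m/ ok → licit
[mlalm] — violates constraint (iv): syllable 1 coda /lm/ has 2 consonants (> 1) → illicit
[llo] — violates constraint (ii): adjacent identical consonants /ll/ → illicit
[lrif] — violates constraint (i): syllable 1 coda contains /f/, which is not a licensed coda consonant → illicit

[kom]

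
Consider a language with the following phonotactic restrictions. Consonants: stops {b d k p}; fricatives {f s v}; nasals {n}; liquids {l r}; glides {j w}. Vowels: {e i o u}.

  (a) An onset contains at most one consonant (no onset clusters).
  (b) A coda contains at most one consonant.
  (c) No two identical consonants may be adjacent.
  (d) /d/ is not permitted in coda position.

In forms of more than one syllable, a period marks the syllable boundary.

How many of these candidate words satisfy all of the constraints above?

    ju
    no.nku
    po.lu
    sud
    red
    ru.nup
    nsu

3

ju — σ1 onset /j/, coda /∅/ ok → well-formed
no.nku — violates constraint (a): syllable 2 onset /nk/ has 2 consonants (> 1) → ill-formed
po.lu — σ1 onset /p/, coda /∅/ ok; σ2 onset /l/, coda /∅/ ok → well-formed
sud — violates constraint (d): syllable 1 coda contains /d/ → ill-formed
red — violates constraint (d): syllable 1 coda contains /d/ → ill-formed
ru.nup — σ1 onset /r/, coda /∅/ ok; σ2 onset /n/, coda /p/ ok → well-formed
nsu — violates constraint (a): syllable 1 onset /ns/ has 2 consonants (> 1) → ill-formed
Well-formed: ju, po.lu, ru.nup → 3.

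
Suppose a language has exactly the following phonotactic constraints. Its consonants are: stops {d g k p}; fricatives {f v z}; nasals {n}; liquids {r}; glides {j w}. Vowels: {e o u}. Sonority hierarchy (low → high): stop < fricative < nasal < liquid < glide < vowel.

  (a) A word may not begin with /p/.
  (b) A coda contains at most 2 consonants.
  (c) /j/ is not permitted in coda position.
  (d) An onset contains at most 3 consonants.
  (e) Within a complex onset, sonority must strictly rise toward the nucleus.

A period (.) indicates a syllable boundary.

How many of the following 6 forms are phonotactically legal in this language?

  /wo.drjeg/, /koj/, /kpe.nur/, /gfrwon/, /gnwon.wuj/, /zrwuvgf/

/wo.drjeg/ — σ1 onset /w/, coda /∅/ ok; σ2 onset /drj/ (1→4→5 rises), coda /g/ ok → phonotactically legal
/koj/ — violates constraint (c): syllable 1 coda contains /j/ → phonotactically illegal
/kpe.nur/ — violates constraint (e): syllable 1 onset /kp/: /k/ (stop, 1) → /p/ (stop, 1) does not rise → phonotactically illegal
/gfrwon/ — violates constraint (d): syllable 1 onset /gfrw/ has 4 consonants (> 3) → phonotactically illegal
/gnwon.wuj/ — violates constraint (c): syllable 2 coda contains /j/ → phonotactically illegal
/zrwuvgf/ — violates constraint (b): syllable 1 coda /vgf/ has 3 consonants (> 2) → phonotactically illegal
Phonotactically legal: /wo.drjeg/ → 1.

1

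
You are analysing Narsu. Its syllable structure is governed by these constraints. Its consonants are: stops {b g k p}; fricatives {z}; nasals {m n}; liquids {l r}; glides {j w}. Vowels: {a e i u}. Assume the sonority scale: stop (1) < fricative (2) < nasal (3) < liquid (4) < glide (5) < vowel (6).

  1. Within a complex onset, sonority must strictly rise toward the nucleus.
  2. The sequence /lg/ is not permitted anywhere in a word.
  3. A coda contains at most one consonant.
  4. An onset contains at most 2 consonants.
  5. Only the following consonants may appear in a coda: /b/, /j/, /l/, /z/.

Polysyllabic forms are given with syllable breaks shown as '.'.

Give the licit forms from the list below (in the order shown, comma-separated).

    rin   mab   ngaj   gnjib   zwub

rin — violates constraint 5: syllable 1 coda contains /n/, which is not a licensed coda consonant → illicit
mab — σ1 onset /m/, coda /b/ ok → licit
ngaj — violates constraint 1: syllable 1 onset /ng/: /n/ (nasal, 3) → /g/ (stop, 1) does not rise → illicit
gnjib — violates constraint 4: syllable 1 onset /gnj/ has 3 consonants (> 2) → illicit
zwub — σ1 onset /zw/ (2→5 rises), coda /b/ ok → licit

mab, zwub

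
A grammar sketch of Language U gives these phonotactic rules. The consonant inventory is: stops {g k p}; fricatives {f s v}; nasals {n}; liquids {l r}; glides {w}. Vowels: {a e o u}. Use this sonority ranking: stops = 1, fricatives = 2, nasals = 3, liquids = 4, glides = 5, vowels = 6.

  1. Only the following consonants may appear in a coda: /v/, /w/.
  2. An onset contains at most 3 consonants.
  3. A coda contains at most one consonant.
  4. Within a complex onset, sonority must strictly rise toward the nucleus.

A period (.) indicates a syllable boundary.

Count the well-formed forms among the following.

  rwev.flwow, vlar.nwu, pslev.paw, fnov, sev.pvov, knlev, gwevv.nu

5

rwev.flwow — σ1 onset /rw/ (4→5 rises), coda /v/ ok; σ2 onset /flw/ (2→4→5 rises), coda /w/ ok → well-formed
vlar.nwu — violates constraint 1: syllable 1 coda contains /r/, which is not a licensed coda consonant → ill-formed
pslev.paw — σ1 onset /psl/ (1→2→4 rises), coda /v/ ok; σ2 onset /p/, coda /w/ ok → well-formed
fnov — σ1 onset /fn/ (2→3 rises), coda /v/ ok → well-formed
sev.pvov — σ1 onset /s/, coda /v/ ok; σ2 onset /pv/ (1→2 rises), coda /v/ ok → well-formed
knlev — σ1 onset /knl/ (1→3→4 rises), coda /v/ ok → well-formed
gwevv.nu — violates constraint 3: syllable 1 coda /vv/ has 2 consonants (> 1) → ill-formed
Well-formed: rwev.flwow, pslev.paw, fnov, sev.pvov, knlev → 5.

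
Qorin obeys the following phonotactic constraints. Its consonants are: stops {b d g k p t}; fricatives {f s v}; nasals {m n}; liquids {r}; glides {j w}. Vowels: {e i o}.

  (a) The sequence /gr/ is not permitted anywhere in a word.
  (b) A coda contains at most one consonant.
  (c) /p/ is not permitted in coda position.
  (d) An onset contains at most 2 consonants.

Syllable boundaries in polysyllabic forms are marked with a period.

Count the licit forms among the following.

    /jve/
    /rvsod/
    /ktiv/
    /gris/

2

/jve/ — σ1 onset /jv/ (2C), coda /∅/ ok → licit
/rvsod/ — violates constraint (d): syllable 1 onset /rvs/ has 3 consonants (> 2) → illicit
/ktiv/ — σ1 onset /kt/ (2C), coda /v/ ok → licit
/gris/ — violates constraint (a): contains banned sequence /gr/ → illicit
Licit: /jve/, /ktiv/ → 2.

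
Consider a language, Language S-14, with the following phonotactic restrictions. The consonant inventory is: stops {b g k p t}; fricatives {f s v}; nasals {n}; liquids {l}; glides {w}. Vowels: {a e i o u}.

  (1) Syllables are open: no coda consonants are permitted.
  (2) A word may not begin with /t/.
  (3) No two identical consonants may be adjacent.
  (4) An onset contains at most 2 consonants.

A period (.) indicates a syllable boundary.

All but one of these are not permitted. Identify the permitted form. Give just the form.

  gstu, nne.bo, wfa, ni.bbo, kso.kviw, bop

gstu — violates constraint 4: syllable 1 onset /gst/ has 3 consonants (> 2) → not permitted
nne.bo — violates constraint 3: adjacent identical consonants /nn/ → not permitted
wfa — σ1 onset /wf/ (2C), coda /∅/ ok → permitted
ni.bbo — violates constraint 3: adjacent identical consonants /bb/ → not permitted
kso.kviw — violates constraint 1: syllable 2 coda /w/ has 1 consonant (> 0) → not permitted
bop — violates constraint 1: syllable 1 coda /p/ has 1 consonant (> 0) → not permitted

wfa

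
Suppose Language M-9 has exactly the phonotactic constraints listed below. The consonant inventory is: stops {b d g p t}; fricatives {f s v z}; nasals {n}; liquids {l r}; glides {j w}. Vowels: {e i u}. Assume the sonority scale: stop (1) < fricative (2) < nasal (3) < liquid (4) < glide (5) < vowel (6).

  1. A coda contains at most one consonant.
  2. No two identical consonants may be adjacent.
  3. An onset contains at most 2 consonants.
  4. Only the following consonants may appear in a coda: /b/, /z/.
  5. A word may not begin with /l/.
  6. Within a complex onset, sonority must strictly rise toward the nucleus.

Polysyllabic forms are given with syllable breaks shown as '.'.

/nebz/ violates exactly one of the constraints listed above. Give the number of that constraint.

1

/nebz/: syllable 1 coda /bz/ has 2 consonants (> 1).
This is a violation of constraint 1: "A coda contains at most one consonant."
The remaining constraints (2, 3, 4, 5, 6) are satisfied.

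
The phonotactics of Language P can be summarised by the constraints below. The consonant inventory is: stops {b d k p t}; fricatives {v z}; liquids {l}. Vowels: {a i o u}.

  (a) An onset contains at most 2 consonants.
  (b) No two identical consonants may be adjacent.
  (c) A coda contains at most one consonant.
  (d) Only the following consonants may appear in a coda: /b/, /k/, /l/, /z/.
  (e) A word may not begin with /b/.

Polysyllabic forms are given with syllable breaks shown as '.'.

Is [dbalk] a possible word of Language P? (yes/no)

no

[dbalk] — violates constraint (c): syllable 1 coda /lk/ has 2 consonants (> 1) → illicit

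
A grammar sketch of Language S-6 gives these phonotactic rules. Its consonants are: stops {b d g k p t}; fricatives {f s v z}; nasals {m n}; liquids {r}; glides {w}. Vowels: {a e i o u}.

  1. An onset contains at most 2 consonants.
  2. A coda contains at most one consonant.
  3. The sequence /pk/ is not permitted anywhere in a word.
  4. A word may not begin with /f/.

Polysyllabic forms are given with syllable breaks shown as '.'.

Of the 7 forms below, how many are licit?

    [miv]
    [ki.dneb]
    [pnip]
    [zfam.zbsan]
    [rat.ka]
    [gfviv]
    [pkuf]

4

[miv] — σ1 onset /m/, coda /v/ ok → licit
[ki.dneb] — σ1 onset /k/, coda /∅/ ok; σ2 onset /dn/ (2C), coda /b/ ok → licit
[pnip] — σ1 onset /pn/ (2C), coda /p/ ok → licit
[zfam.zbsan] — violates constraint 1: syllable 2 onset /zbs/ has 3 consonants (> 2) → illicit
[rat.ka] — σ1 onset /r/, coda /t/ ok; σ2 onset /k/, coda /∅/ ok → licit
[gfviv] — violates constraint 1: syllable 1 onset /gfv/ has 3 consonants (> 2) → illicit
[pkuf] — violates constraint 3: contains banned sequence /pk/ → illicit
Licit: [miv], [ki.dneb], [pnip], [rat.ka] → 4.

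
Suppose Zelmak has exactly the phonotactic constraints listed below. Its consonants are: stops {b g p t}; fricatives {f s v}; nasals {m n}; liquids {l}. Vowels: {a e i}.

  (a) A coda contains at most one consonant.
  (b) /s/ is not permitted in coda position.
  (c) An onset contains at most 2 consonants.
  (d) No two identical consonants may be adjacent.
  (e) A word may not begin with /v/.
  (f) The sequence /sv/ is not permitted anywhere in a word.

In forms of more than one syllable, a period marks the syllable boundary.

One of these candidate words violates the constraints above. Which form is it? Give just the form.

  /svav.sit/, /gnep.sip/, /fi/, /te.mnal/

/svav.sit/ — violates constraint (f): contains banned sequence /sv/ → phonotactically illegal
/gnep.sip/ — σ1 onset /gn/ (2C), coda /p/ ok; σ2 onset /s/, coda /p/ ok → phonotactically legal
/fi/ — σ1 onset /f/, coda /∅/ ok → phonotactically legal
/te.mnal/ — σ1 onset /t/, coda /∅/ ok; σ2 onset /mn/ (2C), coda /l/ ok → phonotactically legal

/svav.sit/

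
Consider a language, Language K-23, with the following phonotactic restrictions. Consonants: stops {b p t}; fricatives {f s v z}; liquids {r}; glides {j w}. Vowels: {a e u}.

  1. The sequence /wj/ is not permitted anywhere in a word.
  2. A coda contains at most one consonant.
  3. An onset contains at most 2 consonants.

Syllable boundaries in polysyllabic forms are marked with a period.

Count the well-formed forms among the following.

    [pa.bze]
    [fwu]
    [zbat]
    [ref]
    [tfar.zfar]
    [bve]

[pa.bze] — σ1 onset /p/, coda /∅/ ok; σ2 onset /bz/ (2C), coda /∅/ ok → well-formed
[fwu] — σ1 onset /fw/ (2C), coda /∅/ ok → well-formed
[zbat] — σ1 onset /zb/ (2C), coda /t/ ok → well-formed
[ref] — σ1 onset /r/, coda /f/ ok → well-formed
[tfar.zfar] — σ1 onset /tf/ (2C), coda /r/ ok; σ2 onset /zf/ (2C), coda /r/ ok → well-formed
[bve] — σ1 onset /bv/ (2C), coda /∅/ ok → well-formed
Well-formed: [pa.bze], [fwu], [zbat], [ref], [tfar.zfar], [bve] → 6.

6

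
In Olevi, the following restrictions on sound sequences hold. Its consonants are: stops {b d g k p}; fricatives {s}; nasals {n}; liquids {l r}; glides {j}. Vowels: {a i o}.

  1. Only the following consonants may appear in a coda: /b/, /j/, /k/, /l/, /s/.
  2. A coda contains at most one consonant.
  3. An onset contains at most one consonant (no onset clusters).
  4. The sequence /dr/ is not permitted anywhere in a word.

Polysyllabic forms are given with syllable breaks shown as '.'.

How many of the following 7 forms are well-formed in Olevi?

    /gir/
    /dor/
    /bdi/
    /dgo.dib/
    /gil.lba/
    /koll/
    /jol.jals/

/gir/ — violates constraint 1: syllable 1 coda contains /r/, which is not a licensed coda consonant → ill-formed
/dor/ — violates constraint 1: syllable 1 coda contains /r/, which is not a licensed coda consonant → ill-formed
/bdi/ — violates constraint 3: syllable 1 onset /bd/ has 2 consonants (> 1) → ill-formed
/dgo.dib/ — violates constraint 3: syllable 1 onset /dg/ has 2 consonants (> 1) → ill-formed
/gil.lba/ — violates constraint 3: syllable 2 onset /lb/ has 2 consonants (> 1) → ill-formed
/koll/ — violates constraint 2: syllable 1 coda /ll/ has 2 consonants (> 1) → ill-formed
/jol.jals/ — violates constraint 2: syllable 2 coda /ls/ has 2 consonants (> 1) → ill-formed
No form is well-formed → 0.

0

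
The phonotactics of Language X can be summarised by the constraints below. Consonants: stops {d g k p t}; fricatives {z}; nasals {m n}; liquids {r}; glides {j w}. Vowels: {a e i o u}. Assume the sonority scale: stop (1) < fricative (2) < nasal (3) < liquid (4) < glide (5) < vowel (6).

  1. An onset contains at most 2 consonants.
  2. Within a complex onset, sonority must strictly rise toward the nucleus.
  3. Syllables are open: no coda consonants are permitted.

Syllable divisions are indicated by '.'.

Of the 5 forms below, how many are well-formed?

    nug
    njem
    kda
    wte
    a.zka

0

nug — violates constraint 3: syllable 1 coda /g/ has 1 consonant (> 0) → ill-formed
njem — violates constraint 3: syllable 1 coda /m/ has 1 consonant (> 0) → ill-formed
kda — violates constraint 2: syllable 1 onset /kd/: /k/ (stop, 1) → /d/ (stop, 1) does not rise → ill-formed
wte — violates constraint 2: syllable 1 onset /wt/: /w/ (glide, 5) → /t/ (stop, 1) does not rise → ill-formed
a.zka — violates constraint 2: syllable 2 onset /zk/: /z/ (fricative, 2) → /k/ (stop, 1) does not rise → ill-formed
No form is well-formed → 0.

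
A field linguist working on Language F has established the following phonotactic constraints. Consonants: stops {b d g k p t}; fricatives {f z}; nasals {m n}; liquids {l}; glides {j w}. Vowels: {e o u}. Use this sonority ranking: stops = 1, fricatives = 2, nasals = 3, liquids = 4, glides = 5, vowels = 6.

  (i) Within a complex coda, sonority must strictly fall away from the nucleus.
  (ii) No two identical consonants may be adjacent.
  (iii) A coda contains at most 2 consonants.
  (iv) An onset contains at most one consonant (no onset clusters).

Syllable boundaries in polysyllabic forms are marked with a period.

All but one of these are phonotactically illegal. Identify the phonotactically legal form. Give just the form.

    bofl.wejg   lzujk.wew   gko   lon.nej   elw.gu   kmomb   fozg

fozg

bofl.wejg — violates constraint (i): syllable 1 coda /fl/: /f/ (fricative, 2) → /l/ (liquid, 4) does not fall → phonotactically illegal
lzujk.wew — violates constraint (iv): syllable 1 onset /lz/ has 2 consonants (> 1) → phonotactically illegal
gko — violates constraint (iv): syllable 1 onset /gk/ has 2 consonants (> 1) → phonotactically illegal
lon.nej — violates constraint (ii): adjacent identical consonants /nn/ → phonotactically illegal
elw.gu — violates constraint (i): syllable 1 coda /lw/: /l/ (liquid, 4) → /w/ (glide, 5) does not fall → phonotactically illegal
kmomb — violates constraint (iv): syllable 1 onset /km/ has 2 consonants (> 1) → phonotactically illegal
fozg — σ1 onset /f/, coda /zg/ (2→1 falls) ok → phonotactically legal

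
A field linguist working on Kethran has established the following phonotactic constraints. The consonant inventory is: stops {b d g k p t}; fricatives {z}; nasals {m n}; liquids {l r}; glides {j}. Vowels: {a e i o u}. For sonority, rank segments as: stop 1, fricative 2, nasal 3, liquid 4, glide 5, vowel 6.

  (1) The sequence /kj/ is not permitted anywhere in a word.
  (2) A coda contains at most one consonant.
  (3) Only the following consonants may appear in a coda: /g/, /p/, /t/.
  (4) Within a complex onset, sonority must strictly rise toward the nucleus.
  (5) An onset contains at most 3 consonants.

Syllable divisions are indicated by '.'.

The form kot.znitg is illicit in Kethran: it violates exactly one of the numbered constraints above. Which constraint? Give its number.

2

kot.znitg: syllable 2 coda /tg/ has 2 consonants (> 1).
This is a violation of constraint 2: "A coda contains at most one consonant."
The remaining constraints (1, 3, 4, 5) are satisfied.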